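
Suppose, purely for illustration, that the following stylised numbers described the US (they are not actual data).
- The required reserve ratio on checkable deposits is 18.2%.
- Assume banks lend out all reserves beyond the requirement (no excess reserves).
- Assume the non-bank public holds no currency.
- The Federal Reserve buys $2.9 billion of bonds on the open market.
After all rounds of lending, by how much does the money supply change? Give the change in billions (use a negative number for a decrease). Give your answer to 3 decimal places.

The simple money multiplier is m = 1/rr = 1/0.182 ≈ 5.49451.
An open-market purchase increases the monetary base by 2.9 billion, so ΔM = m × ΔMB = 5.49451 × 2.9 ≈ 15.9341 billion.

$15.934 billion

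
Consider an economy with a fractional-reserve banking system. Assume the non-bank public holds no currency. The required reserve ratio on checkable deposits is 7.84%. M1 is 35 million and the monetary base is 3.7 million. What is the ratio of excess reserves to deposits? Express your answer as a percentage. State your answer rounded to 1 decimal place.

Using m = M/MB = 35/3.7 ≈ 9.459459. Since m = (1 + c)/(c + rr + e), the denominator satisfies c + rr + e = (1 + c)/m = (1 + 0) / 9.459459 ≈ 0.105714.
With c = 0 and rr = 0.0784, the ratio of excess reserves to deposits is 0.105714 − 0 − 0.0784 = 0.027314.

2.7%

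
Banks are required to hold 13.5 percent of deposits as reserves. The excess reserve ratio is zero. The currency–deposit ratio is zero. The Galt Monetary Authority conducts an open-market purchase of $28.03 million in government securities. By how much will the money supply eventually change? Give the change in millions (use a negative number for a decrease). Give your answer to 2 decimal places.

The simple money multiplier is m = 1/rr = 1/0.135 ≈ 7.40741.
An open-market purchase increases the monetary base by 28.03 million, so ΔM = m × ΔMB = 7.40741 × 28.03 ≈ 207.6297 million.

$207.63 million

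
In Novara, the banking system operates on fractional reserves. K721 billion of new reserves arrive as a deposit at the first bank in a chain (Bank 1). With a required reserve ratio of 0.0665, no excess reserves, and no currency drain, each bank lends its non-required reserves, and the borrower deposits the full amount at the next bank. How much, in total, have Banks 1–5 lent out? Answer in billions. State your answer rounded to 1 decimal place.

K2946.5 billion

Bank i lends (1 − rr)^i of the original deposit: Bank 1 lends 721·0.9335 = 673.0535, Bank 2 lends 721·0.9335² ≈ 628.2954, and so on.
Summing a geometric series: total = 721·[0.9335·(1 − 0.9335^5) / (1 − 0.9335)] ≈ 2946.4745 billion.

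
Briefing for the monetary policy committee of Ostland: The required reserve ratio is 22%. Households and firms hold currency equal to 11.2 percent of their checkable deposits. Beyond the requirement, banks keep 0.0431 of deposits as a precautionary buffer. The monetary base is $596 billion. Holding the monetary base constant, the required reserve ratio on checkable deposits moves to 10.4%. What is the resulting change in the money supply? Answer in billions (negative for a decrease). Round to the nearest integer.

$791 billion

Initially m₁ = (1 + 0.112) / (0.22 + 0.0431 + 0.112) ≈ 2.9645, so M₁ = 2.9645 × 596 = 1766.842 billion.
After the change m₂ = (1 + 0.112) / (0.104 + 0.0431 + 0.112) ≈ 4.2918, so M₂ = 4.2918 × 596 = 2557.9128 billion.
ΔM = M₂ − M₁ = 2557.9128 − 1766.842 = 791.0708 billion.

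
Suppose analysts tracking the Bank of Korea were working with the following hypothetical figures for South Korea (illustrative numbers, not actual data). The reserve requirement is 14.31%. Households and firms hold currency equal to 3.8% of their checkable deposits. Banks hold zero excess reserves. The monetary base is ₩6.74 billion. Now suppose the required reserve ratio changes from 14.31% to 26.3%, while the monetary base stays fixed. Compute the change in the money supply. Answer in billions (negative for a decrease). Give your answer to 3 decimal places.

-15.388 billion

Initially m₁ = (1 + 0.038) / (0.1431 + 0.038) ≈ 5.73164, so M₁ = 5.73164 × 6.74 ≈ 38.6313 billion.
After the change m₂ = (1 + 0.038) / (0.263 + 0.038) ≈ 3.44850, so M₂ = 3.44850 × 6.74 ≈ 23.2429 billion.
ΔM = M₂ − M₁ = 23.2429 − 38.6313 = -15.3884 billion.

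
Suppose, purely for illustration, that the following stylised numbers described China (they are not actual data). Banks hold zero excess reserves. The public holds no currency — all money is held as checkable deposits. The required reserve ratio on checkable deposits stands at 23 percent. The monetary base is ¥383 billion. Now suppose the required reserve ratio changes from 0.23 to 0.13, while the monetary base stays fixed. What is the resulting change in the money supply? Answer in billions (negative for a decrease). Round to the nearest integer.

Initially m₁ = 1 / (0.23) ≈ 4.3478, so M₁ = 4.3478 × 383 = 1665.2074 billion.
After the change m₂ = 1 / (0.13) ≈ 7.6923, so M₂ = 7.6923 × 383 = 2946.1509 billion.
ΔM = M₂ − M₁ = 2946.1509 − 1665.2074 = 1280.9435 billion.

¥1281 billion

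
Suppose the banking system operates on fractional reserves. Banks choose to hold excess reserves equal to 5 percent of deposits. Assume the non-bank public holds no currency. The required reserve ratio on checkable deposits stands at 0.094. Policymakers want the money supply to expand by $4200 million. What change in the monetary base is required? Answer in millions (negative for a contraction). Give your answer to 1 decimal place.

$604.8 million

The money multiplier is m = 1 / (rr + e) = 1 / (0.094 + 0.05) ≈ 6.944444.
ΔMB = ΔM / m = (+4200) / 6.944444 ≈ 604.8 million.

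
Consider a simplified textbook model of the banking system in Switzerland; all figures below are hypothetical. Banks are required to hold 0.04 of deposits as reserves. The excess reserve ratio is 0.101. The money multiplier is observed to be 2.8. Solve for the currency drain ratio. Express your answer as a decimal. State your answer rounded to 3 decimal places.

0.336

Using m = 2.8. From m = (1 + c)/(c + rr + e), rearranging gives 1 + c = m·(c + rr + e), so c·(1 − m) = m·(rr + e) − 1.
Hence c = [m·(rr + e) − 1]/(1 − m) = [2.8 × (0.04 + 0.101) − 1] / (1 − 2.8) ≈ 0.336222.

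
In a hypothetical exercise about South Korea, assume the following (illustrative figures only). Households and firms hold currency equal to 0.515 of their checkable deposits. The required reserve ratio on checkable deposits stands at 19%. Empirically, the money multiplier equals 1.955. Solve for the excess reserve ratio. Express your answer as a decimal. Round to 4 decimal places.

0.0699

Using m = 1.955. Since m = (1 + c)/(c + rr + e), the denominator satisfies c + rr + e = (1 + c)/m = (1 + 0.515) / 1.955 ≈ 0.774936.
With c = 0.515 and rr = 0.19, the excess reserve ratio is 0.774936 − 0.515 − 0.19 = 0.069936.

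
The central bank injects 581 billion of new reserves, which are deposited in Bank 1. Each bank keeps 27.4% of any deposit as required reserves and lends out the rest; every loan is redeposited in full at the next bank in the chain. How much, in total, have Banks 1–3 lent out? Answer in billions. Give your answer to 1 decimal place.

950.4 billion

Bank i lends (1 − rr)^i of the original deposit: Bank 1 lends 581·0.7260 = 421.8060, Bank 2 lends 581·0.7260² ≈ 306.2312, and so on.
Summing a geometric series: total = 581·[0.7260·(1 − 0.7260^3) / (1 − 0.7260)] ≈ 950.3610 billion.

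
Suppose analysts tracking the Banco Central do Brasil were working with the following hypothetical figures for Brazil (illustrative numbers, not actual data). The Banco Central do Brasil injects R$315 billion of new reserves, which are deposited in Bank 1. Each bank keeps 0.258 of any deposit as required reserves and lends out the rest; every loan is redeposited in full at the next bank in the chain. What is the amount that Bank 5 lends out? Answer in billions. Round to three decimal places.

R$70.848 billion

Each bank lends a fraction (1 − rr) = 0.7420 of the deposit it receives, so Bank 5 receives 315·0.7420^4 and lends 315·0.7420^5 ≈ 70.8484 billion.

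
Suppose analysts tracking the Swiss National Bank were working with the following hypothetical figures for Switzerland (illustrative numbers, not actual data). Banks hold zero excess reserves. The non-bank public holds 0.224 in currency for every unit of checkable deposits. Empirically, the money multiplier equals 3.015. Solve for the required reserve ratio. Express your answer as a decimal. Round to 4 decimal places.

0.1820

Using m = 3.015. Since m = (1 + c)/(c + rr + e), the denominator satisfies c + rr + e = (1 + c)/m = (1 + 0.224) / 3.015 ≈ 0.405970.
With c = 0.224 and e = 0, the required reserve ratio is 0.405970 − 0.224 − 0 = 0.18197.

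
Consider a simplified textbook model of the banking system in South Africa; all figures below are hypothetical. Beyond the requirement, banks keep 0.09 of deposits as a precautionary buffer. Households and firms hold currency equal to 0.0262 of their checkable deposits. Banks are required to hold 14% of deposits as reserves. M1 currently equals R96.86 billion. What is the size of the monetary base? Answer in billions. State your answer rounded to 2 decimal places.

R24.18 billion

The money multiplier is m = (1 + c) / (rr + e + c) = (1 + 0.0262) / (0.14 + 0.09 + 0.0262) ≈ 4.00546.
MB = M / m = 96.86 / 4.00546 ≈ 24.182 billion.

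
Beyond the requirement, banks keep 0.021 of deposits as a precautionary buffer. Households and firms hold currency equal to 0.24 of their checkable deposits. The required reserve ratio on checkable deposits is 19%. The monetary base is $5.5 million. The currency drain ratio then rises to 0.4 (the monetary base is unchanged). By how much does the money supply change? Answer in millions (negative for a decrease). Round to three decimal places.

-2.520 million

Initially m₁ = (1 + 0.24) / (0.19 + 0.021 + 0.24) ≈ 2.74945, so M₁ = 2.74945 × 5.5 ≈ 15.122 million.
After the change m₂ = (1 + 0.4) / (0.19 + 0.021 + 0.4) ≈ 2.29133, so M₂ = 2.29133 × 5.5 ≈ 12.6023 million.
ΔM = M₂ − M₁ = 12.6023 − 15.122 = -2.5197 million.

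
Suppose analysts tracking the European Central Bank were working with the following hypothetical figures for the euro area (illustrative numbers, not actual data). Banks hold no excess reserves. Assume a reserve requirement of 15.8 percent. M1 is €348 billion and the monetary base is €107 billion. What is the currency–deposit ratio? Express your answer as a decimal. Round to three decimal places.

0.216

Using m = M/MB = 348/107 ≈ 3.252336. From m = (1 + c)/(c + rr + e), rearranging gives 1 + c = m·(c + rr + e), so c·(1 − m) = m·(rr + e) − 1.
Hence c = [m·(rr + e) − 1]/(1 − m) = [3.252336 × (0.158 + 0) − 1] / (1 − 3.252336) ≈ 0.215834.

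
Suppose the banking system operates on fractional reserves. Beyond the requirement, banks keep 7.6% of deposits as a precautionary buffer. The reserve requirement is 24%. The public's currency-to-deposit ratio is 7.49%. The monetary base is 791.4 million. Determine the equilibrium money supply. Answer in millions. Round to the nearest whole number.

2176 million

The money multiplier is m = (1 + c) / (rr + e + c) = (1 + 0.0749) / (0.24 + 0.076 + 0.0749) ≈ 2.7498.
So M = m × MB = 2.7498 × 791.4 ≈ 2176.1917 million.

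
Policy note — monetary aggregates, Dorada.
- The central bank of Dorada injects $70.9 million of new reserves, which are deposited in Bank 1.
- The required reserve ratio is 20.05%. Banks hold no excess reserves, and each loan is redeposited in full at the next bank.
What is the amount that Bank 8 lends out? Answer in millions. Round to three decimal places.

$11.836 million

Each bank lends a fraction (1 − rr) = 0.7995 of the deposit it receives, so Bank 8 receives 70.9·0.7995^7 and lends 70.9·0.7995^8 ≈ 11.8357 million.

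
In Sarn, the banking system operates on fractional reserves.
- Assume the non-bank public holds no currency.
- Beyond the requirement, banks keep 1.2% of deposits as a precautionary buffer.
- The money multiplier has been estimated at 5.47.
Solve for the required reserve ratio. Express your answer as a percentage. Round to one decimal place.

17.1%

Using m = 5.47. Since m = (1 + c)/(c + rr + e), the denominator satisfies c + rr + e = (1 + c)/m = (1 + 0) / 5.47 ≈ 0.182815.
With c = 0 and e = 0.012, the required reserve ratio is 0.182815 − 0 − 0.012 = 0.170815.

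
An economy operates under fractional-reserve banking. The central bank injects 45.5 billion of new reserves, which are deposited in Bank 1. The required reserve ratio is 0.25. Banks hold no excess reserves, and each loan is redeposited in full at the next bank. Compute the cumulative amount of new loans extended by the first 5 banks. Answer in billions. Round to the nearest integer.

Bank i lends (1 − rr)^i of the original deposit: Bank 1 lends 45.5·0.7500 = 34.1250, Bank 2 lends 45.5·0.7500² ≈ 25.5938, and so on.
Summing a geometric series: total = 45.5·[0.7500·(1 − 0.7500^5) / (1 − 0.7500)] ≈ 104.1079 billion.

104 billion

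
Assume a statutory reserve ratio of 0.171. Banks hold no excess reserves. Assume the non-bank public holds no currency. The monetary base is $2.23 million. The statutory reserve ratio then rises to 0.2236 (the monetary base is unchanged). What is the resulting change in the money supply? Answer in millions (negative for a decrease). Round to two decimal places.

-3.07 million

Initially m₁ = 1 / (0.171) ≈ 5.8480, so M₁ = 5.8480 × 2.23 ≈ 13.041 million.
After the change m₂ = 1 / (0.2236) ≈ 4.4723, so M₂ = 4.4723 × 2.23 ≈ 9.9732 million.
ΔM = M₂ − M₁ = 9.9732 − 13.041 = -3.0678 million.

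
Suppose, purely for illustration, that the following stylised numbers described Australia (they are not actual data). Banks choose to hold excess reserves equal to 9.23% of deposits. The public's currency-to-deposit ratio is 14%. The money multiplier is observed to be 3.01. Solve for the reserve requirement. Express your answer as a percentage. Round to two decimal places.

14.64%

Using m = 3.01. Since m = (1 + c)/(c + rr + e), the denominator satisfies c + rr + e = (1 + c)/m = (1 + 0.14) / 3.01 ≈ 0.378738.
With c = 0.14 and e = 0.0923, the reserve requirement is 0.378738 − 0.14 − 0.0923 = 0.146438.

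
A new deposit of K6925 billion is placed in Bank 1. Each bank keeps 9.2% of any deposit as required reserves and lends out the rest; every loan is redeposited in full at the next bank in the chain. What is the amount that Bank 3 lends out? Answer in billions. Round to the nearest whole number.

Each bank lends a fraction (1 − rr) = 0.9080 of the deposit it receives, so Bank 3 receives 6925·0.9080^2 and lends 6925·0.9080^3 ≈ 5184.1472 billion.

K5184 billion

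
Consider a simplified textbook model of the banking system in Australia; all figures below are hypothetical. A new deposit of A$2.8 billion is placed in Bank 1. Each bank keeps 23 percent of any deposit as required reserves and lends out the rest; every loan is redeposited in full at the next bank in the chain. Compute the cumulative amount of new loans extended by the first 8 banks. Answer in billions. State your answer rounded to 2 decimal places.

Bank i lends (1 − rr)^i of the original deposit: Bank 1 lends 2.8·0.7700 = 2.1560, Bank 2 lends 2.8·0.7700² ≈ 1.6601, and so on.
Summing a geometric series: total = 2.8·[0.7700·(1 − 0.7700^8) / (1 − 0.7700)] ≈ 8.2155 billion.

A$8.22 billion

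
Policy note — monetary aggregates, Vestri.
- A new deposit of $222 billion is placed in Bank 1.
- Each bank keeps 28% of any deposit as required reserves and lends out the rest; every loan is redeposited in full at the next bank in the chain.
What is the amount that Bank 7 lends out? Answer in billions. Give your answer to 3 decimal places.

Each bank lends a fraction (1 − rr) = 0.7200 of the deposit it receives, so Bank 7 receives 222·0.7200^6 and lends 222·0.7200^7 ≈ 22.2680 billion.

$22.268 billion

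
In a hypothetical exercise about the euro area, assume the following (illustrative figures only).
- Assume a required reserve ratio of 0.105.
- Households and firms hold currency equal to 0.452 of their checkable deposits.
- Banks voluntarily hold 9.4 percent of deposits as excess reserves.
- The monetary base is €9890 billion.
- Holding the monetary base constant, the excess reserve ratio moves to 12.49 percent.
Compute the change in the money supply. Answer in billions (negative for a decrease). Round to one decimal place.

Initially m₁ = (1 + 0.452) / (0.105 + 0.094 + 0.452) ≈ 2.230415, so M₁ = 2.230415 × 9890 ≈ 22058.8043 billion.
After the change m₂ = (1 + 0.452) / (0.105 + 0.1249 + 0.452) ≈ 2.129344, so M₂ = 2.129344 × 9890 ≈ 21059.2122 billion.
ΔM = M₂ − M₁ = 21059.2122 − 22058.8043 = -999.5921 billion.

-999.6 billion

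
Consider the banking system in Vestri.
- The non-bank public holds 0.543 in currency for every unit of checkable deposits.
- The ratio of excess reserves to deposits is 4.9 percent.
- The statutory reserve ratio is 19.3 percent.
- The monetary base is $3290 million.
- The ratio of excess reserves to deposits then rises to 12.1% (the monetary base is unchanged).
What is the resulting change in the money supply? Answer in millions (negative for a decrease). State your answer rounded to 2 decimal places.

-543.31 million

Initially m₁ = (1 + 0.543) / (0.193 + 0.049 + 0.543) ≈ 1.9656051, so M₁ = 1.9656051 × 3290 ≈ 6466.8408 million.
After the change m₂ = (1 + 0.543) / (0.193 + 0.121 + 0.543) ≈ 1.8004667, so M₂ = 1.8004667 × 3290 ≈ 5923.5354 million.
ΔM = M₂ − M₁ = 5923.5354 − 6466.8408 = -543.3054 million.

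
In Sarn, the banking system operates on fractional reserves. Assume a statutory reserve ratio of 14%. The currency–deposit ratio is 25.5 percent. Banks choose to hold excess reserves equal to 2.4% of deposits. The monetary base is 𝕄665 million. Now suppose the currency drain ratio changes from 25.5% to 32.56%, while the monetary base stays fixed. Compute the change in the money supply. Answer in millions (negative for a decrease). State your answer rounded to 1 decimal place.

Initially m₁ = (1 + 0.255) / (0.14 + 0.024 + 0.255) ≈ 2.99523, so M₁ = 2.99523 × 665 ≈ 1991.8279 million.
After the change m₂ = (1 + 0.3256) / (0.14 + 0.024 + 0.3256) ≈ 2.70752, so M₂ = 2.70752 × 665 = 1800.5008 million.
ΔM = M₂ − M₁ = 1800.5008 − 1991.8279 = -191.3271 million.

-191.3 million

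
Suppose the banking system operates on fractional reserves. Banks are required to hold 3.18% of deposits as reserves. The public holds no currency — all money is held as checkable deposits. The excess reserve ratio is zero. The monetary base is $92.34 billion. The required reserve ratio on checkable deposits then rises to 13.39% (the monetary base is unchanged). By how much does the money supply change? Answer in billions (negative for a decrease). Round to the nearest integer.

-2214 billion

Initially m₁ = 1 / (0.0318) ≈ 31.4465, so M₁ = 31.4465 × 92.34 ≈ 2903.7698 billion.
After the change m₂ = 1 / (0.1339) ≈ 7.4683, so M₂ = 7.4683 × 92.34 ≈ 689.6228 billion.
ΔM = M₂ − M₁ = 689.6228 − 2903.7698 = -2214.147 billion.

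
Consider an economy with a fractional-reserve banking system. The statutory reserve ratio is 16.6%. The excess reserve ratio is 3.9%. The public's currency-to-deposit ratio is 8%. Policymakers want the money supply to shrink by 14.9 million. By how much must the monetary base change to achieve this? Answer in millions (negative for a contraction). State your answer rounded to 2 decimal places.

-3.93 million

The money multiplier is m = (1 + c) / (rr + e + c) = (1 + 0.08) / (0.166 + 0.039 + 0.08) ≈ 3.78947.
ΔMB = ΔM / m = (−14.9) / 3.78947 ≈ -3.9319 million.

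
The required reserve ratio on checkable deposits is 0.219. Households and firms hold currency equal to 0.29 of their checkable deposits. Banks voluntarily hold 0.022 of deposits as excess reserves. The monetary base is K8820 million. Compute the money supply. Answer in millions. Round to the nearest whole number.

K21427 million

The money multiplier is m = (1 + c) / (rr + e + c) = (1 + 0.29) / (0.219 + 0.022 + 0.29) ≈ 2.42938.
So M = m × MB = 2.42938 × 8820 = 21427.1316 million.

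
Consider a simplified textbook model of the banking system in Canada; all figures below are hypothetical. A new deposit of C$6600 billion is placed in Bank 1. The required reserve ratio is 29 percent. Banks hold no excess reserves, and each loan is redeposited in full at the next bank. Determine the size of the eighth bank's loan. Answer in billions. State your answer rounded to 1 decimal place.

Each bank lends a fraction (1 − rr) = 0.7100 of the deposit it receives, so Bank 8 receives 6600·0.7100^7 and lends 6600·0.7100^8 ≈ 426.1973 billion.

C$426.2 billion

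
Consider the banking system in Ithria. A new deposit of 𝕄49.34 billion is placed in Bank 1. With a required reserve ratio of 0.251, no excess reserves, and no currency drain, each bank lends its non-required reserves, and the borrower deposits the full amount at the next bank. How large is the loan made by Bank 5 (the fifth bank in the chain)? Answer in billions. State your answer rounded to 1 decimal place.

𝕄11.6 billion

Each bank lends a fraction (1 − rr) = 0.7490 of the deposit it receives, so Bank 5 receives 49.34·0.7490^4 and lends 49.34·0.7490^5 ≈ 11.6308 billion.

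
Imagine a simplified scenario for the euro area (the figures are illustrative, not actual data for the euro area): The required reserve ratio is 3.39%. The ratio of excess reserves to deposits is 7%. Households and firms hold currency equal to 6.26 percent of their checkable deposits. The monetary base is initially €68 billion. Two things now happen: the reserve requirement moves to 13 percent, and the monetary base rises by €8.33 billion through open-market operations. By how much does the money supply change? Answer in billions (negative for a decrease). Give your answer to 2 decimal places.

-125.11 billion

Before: m₁ = (1 + 0.0626) / (0.0339 + 0.07 + 0.0626) ≈ 6.38198, MB₁ = 68, so M₁ = 6.38198 × 68 ≈ 433.9746 billion.
After: m₂ = (1 + 0.0626) / (0.13 + 0.07 + 0.0626) ≈ 4.04646, MB₂ = 68 + 8.33 = 76.33, so M₂ = 4.04646 × 76.33 ≈ 308.8663 billion.
ΔM = M₂ − M₁ = 308.8663 − 433.9746 = -125.1083 billion.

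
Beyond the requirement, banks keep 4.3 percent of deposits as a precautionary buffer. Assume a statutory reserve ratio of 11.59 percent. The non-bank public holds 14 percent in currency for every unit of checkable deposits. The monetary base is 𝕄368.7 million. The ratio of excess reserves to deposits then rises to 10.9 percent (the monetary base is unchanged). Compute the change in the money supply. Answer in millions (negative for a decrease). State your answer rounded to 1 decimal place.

Initially m₁ = (1 + 0.14) / (0.1159 + 0.043 + 0.14) ≈ 3.81398, so M₁ = 3.81398 × 368.7 ≈ 1406.2144 million.
After the change m₂ = (1 + 0.14) / (0.1159 + 0.109 + 0.14) ≈ 3.12414, so M₂ = 3.12414 × 368.7 ≈ 1151.8704 million.
ΔM = M₂ − M₁ = 1151.8704 − 1406.2144 = -254.344 million.

-254.3 million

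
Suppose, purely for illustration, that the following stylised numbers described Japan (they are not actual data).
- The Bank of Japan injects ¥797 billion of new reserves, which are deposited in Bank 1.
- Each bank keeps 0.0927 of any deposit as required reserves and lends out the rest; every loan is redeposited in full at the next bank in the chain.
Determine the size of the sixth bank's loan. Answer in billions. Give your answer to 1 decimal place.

Each bank lends a fraction (1 − rr) = 0.9073 of the deposit it receives, so Bank 6 receives 797·0.9073^5 and lends 797·0.9073^6 ≈ 444.5942 billion.

¥444.6 billion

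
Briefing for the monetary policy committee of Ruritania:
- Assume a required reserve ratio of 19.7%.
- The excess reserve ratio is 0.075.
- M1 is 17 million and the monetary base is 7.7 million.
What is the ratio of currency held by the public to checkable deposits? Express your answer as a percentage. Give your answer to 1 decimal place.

33.1%

Using m = M/MB = 17/7.7 ≈ 2.207792. From m = (1 + c)/(c + rr + e), rearranging gives 1 + c = m·(c + rr + e), so c·(1 − m) = m·(rr + e) − 1.
Hence c = [m·(rr + e) − 1]/(1 − m) = [2.207792 × (0.197 + 0.075) − 1] / (1 − 2.207792) ≈ 0.330753.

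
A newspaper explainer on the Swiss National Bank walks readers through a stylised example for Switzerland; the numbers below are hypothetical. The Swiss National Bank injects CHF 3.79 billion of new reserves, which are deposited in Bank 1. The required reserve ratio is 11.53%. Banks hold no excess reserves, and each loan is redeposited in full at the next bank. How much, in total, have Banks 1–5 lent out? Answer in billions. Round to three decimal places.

Bank i lends (1 − rr)^i of the original deposit: Bank 1 lends 3.79·0.8847 ≈ 3.3530, Bank 2 lends 3.79·0.8847² ≈ 2.9664, and so on.
Summing a geometric series: total = 3.79·[0.8847·(1 − 0.8847^5) / (1 − 0.8847)] ≈ 13.3197 billion.

CHF 13.320 billion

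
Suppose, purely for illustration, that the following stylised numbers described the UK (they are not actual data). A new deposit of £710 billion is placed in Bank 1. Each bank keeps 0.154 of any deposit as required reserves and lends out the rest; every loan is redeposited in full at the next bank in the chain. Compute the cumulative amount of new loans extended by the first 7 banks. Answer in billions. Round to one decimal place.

£2690.6 billion

Bank i lends (1 − rr)^i of the original deposit: Bank 1 lends 710·0.8460 = 600.6600, Bank 2 lends 710·0.8460² ≈ 508.1584, and so on.
Summing a geometric series: total = 710·[0.8460·(1 − 0.8460^7) / (1 − 0.8460)] ≈ 2690.6260 billion.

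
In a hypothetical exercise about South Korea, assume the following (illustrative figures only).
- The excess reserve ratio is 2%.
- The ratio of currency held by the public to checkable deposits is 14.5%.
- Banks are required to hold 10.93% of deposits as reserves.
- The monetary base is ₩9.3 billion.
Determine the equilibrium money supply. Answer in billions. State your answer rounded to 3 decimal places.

The money multiplier is m = (1 + c) / (rr + e + c) = (1 + 0.145) / (0.1093 + 0.02 + 0.145) ≈ 4.17426.
So M = m × MB = 4.17426 × 9.3 ≈ 38.8206 billion.

₩38.821 billion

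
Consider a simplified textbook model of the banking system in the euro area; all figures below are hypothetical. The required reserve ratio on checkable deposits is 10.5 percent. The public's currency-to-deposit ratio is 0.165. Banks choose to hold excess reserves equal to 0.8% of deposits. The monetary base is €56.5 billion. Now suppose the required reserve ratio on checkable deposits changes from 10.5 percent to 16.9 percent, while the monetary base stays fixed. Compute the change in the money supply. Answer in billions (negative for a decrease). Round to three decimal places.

Initially m₁ = (1 + 0.165) / (0.105 + 0.008 + 0.165) ≈ 4.190647, so M₁ = 4.190647 × 56.5 ≈ 236.7716 billion.
After the change m₂ = (1 + 0.165) / (0.169 + 0.008 + 0.165) ≈ 3.406433, so M₂ = 3.406433 × 56.5 ≈ 192.4635 billion.
ΔM = M₂ − M₁ = 192.4635 − 236.7716 = -44.3081 billion.

-44.308 billion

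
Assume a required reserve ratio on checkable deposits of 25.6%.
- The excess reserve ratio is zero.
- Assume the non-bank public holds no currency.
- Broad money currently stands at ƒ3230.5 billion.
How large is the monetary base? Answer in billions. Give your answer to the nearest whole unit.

ƒ827 billion

With no currency drain and no excess reserves, the money multiplier is m = 1/rr = 1/0.256 = 3.90625.
The monetary base is MB = M / m = 3230.5 / 3.90625 = 827.008 billion.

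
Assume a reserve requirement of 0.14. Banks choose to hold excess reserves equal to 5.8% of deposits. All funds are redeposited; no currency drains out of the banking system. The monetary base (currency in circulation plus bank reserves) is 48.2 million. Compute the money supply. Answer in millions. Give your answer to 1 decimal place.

243.4 million

The money multiplier is m = 1 / (rr + e) = 1 / (0.14 + 0.058) ≈ 5.0505.
So M = m × MB = 5.0505 × 48.2 = 243.4341 million.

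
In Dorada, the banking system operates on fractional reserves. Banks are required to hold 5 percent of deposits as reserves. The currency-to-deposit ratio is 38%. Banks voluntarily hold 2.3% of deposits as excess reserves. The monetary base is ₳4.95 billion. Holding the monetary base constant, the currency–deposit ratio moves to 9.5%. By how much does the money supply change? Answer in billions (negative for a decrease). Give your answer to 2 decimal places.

Initially m₁ = (1 + 0.38) / (0.05 + 0.023 + 0.38) ≈ 3.0464, so M₁ = 3.0464 × 4.95 ≈ 15.0797 billion.
After the change m₂ = (1 + 0.095) / (0.05 + 0.023 + 0.095) ≈ 6.5179, so M₂ = 6.5179 × 4.95 ≈ 32.2636 billion.
ΔM = M₂ − M₁ = 32.2636 − 15.0797 = 17.1839 billion.

₳17.18 billion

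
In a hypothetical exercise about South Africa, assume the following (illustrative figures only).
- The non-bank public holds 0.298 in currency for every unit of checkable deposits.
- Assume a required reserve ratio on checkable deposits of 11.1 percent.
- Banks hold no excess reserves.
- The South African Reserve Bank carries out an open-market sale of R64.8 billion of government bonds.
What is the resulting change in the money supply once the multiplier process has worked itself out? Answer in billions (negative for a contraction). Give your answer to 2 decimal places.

-205.65 billion

The money multiplier is m = (1 + c) / (rr + c) = (1 + 0.298) / (0.111 + 0.298) ≈ 3.17359.
The sale removes 64.8 billion of base, so ΔM = m × ΔMB = 3.17359 × (−64.8) ≈ -205.6486 billion.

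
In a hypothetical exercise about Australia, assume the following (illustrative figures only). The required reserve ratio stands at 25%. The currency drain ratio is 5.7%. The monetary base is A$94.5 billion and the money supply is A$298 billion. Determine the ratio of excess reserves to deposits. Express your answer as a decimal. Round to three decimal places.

0.028

Using m = M/MB = 298/94.5 ≈ 3.153439. Since m = (1 + c)/(c + rr + e), the denominator satisfies c + rr + e = (1 + c)/m = (1 + 0.057) / 3.153439 ≈ 0.335190.
With c = 0.057 and rr = 0.25, the ratio of excess reserves to deposits is 0.335190 − 0.057 − 0.25 = 0.02819.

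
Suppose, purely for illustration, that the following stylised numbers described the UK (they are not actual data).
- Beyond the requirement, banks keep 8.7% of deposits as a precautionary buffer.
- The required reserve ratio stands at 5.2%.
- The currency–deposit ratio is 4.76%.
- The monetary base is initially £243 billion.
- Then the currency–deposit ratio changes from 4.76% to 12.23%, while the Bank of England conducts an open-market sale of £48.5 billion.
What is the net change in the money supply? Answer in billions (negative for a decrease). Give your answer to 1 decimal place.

Before: m₁ = (1 + 0.0476) / (0.052 + 0.087 + 0.0476) ≈ 5.61415, MB₁ = 243, so M₁ = 5.61415 × 243 ≈ 1364.2385 billion.
After: m₂ = (1 + 0.1223) / (0.052 + 0.087 + 0.1223) ≈ 4.29506, MB₂ = 243 − 48.5 = 194.5, so M₂ = 4.29506 × 194.5 ≈ 835.3892 billion.
ΔM = M₂ − M₁ = 835.3892 − 1364.2385 = -528.8493 billion.

-528.8 billion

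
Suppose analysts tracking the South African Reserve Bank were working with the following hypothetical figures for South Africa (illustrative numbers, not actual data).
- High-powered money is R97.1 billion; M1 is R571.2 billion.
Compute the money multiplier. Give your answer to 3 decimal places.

The money multiplier is m = M / MB = 571.2 / 97.1 ≈ 5.88260.

5.883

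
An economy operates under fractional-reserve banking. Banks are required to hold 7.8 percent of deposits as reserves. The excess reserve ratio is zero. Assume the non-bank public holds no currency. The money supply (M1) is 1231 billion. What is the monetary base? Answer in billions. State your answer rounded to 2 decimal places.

96.02 billion

With no currency drain and no excess reserves, the money multiplier is m = 1/rr = 1/0.078 ≈ 12.8205128.
The monetary base is MB = M / m = 1231 / 12.8205128 ≈ 96.018 billion.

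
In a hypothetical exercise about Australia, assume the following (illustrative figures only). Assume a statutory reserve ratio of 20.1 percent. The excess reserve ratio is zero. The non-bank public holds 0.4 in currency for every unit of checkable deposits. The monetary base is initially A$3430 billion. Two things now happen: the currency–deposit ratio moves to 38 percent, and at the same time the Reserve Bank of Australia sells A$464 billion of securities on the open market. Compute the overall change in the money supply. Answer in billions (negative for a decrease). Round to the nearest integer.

Before: m₁ = (1 + 0.4) / (0.201 + 0.4) ≈ 2.32945, MB₁ = 3430, so M₁ = 2.32945 × 3430 = 7990.0135 billion.
After: m₂ = (1 + 0.38) / (0.201 + 0.38) ≈ 2.37522, MB₂ = 3430 − 464 = 2966, so M₂ = 2.37522 × 2966 ≈ 7044.9025 billion.
ΔM = M₂ − M₁ = 7044.9025 − 7990.0135 = -945.111 billion.

-945 billion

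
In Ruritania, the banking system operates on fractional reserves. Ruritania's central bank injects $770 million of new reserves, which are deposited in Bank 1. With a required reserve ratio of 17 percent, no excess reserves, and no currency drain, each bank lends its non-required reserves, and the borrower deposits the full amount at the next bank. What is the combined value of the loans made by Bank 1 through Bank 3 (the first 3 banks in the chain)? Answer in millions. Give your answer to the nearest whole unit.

$1610 million

Bank i lends (1 − rr)^i of the original deposit: Bank 1 lends 770·0.8300 = 639.1000, Bank 2 lends 770·0.8300² = 530.4530, and so on.
Summing a geometric series: total = 770·[0.8300·(1 − 0.8300^3) / (1 − 0.8300)] ≈ 1609.8290 million.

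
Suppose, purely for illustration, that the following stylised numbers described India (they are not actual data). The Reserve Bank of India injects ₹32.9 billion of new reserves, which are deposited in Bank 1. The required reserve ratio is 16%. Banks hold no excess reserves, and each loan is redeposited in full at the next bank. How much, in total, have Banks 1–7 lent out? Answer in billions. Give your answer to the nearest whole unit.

₹122 billion

Bank i lends (1 − rr)^i of the original deposit: Bank 1 lends 32.9·0.8400 = 27.6360, Bank 2 lends 32.9·0.8400² ≈ 23.2142, and so on.
Summing a geometric series: total = 32.9·[0.8400·(1 − 0.8400^7) / (1 − 0.8400)] ≈ 121.7555 billion.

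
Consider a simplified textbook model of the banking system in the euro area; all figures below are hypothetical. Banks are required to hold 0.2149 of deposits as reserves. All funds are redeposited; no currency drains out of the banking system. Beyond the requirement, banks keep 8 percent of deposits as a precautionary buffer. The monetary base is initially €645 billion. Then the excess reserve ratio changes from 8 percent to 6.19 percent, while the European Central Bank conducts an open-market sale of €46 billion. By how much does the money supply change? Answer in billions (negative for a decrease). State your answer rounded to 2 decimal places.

Before: m₁ = 1 / (0.2149 + 0.08) ≈ 3.390980, MB₁ = 645, so M₁ = 3.390980 × 645 = 2187.1821 billion.
After: m₂ = 1 / (0.2149 + 0.0619) ≈ 3.612717, MB₂ = 645 − 46 = 599, so M₂ = 3.612717 × 599 ≈ 2164.0175 billion.
ΔM = M₂ − M₁ = 2164.0175 − 2187.1821 = -23.1646 billion.

-23.16 billion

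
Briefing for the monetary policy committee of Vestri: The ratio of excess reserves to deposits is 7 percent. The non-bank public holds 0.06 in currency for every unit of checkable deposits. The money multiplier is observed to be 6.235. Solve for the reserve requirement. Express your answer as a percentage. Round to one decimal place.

4.0%

Using m = 6.235. Since m = (1 + c)/(c + rr + e), the denominator satisfies c + rr + e = (1 + c)/m = (1 + 0.06) / 6.235 ≈ 0.170008.
With c = 0.06 and e = 0.07, the reserve requirement is 0.170008 − 0.06 − 0.07 = 0.040008.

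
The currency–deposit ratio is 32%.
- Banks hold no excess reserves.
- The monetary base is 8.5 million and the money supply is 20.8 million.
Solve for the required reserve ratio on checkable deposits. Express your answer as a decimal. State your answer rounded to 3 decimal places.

0.219

Using m = M/MB = 20.8/8.5 ≈ 2.447059. Since m = (1 + c)/(c + rr + e), the denominator satisfies c + rr + e = (1 + c)/m = (1 + 0.32) / 2.447059 ≈ 0.539423.
With c = 0.32 and e = 0, the required reserve ratio on checkable deposits is 0.539423 − 0.32 − 0 = 0.219423.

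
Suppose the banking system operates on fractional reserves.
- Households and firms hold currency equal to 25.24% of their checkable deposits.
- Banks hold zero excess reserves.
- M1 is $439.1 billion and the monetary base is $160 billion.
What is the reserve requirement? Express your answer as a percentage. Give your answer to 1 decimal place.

20.4%

Using m = M/MB = 439.1/160 = 2.744375. Since m = (1 + c)/(c + rr + e), the denominator satisfies c + rr + e = (1 + c)/m = (1 + 0.2524) / 2.744375 ≈ 0.456352.
With c = 0.2524 and e = 0, the reserve requirement is 0.456352 − 0.2524 − 0 = 0.203952.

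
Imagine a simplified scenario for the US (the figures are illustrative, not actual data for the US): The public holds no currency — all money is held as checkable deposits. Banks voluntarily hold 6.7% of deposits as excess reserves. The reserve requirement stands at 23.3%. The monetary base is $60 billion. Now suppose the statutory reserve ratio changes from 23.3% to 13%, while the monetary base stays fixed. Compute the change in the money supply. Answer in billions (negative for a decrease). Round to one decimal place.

$104.6 billion

Initially m₁ = 1 / (0.233 + 0.067) ≈ 3.3333, so M₁ = 3.3333 × 60 = 199.998 billion.
After the change m₂ = 1 / (0.13 + 0.067) ≈ 5.0761, so M₂ = 5.0761 × 60 = 304.566 billion.
ΔM = M₂ − M₁ = 304.566 − 199.998 = 104.568 billion.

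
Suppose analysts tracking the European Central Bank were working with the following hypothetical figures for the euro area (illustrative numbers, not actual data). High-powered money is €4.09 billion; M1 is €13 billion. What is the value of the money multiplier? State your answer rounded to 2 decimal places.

The money multiplier is m = M / MB = 13 / 4.09 ≈ 3.17848.

3.18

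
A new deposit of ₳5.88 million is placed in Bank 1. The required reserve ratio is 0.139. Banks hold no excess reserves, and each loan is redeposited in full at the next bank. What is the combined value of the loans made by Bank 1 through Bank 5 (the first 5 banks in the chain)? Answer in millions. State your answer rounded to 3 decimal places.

Bank i lends (1 − rr)^i of the original deposit: Bank 1 lends 5.88·0.8610 ≈ 5.0627, Bank 2 lends 5.88·0.8610² ≈ 4.3590, and so on.
Summing a geometric series: total = 5.88·[0.8610·(1 − 0.8610^5) / (1 − 0.8610)] ≈ 19.1883 million.

₳19.188 million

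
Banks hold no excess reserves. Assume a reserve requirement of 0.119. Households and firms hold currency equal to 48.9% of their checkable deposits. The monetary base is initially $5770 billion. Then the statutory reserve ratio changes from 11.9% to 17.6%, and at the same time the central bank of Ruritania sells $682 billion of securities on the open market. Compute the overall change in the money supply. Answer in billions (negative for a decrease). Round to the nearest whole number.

Before: m₁ = (1 + 0.489) / (0.119 + 0.489) ≈ 2.44901, MB₁ = 5770, so M₁ = 2.44901 × 5770 = 14130.7877 billion.
After: m₂ = (1 + 0.489) / (0.176 + 0.489) ≈ 2.23910, MB₂ = 5770 − 682 = 5088, so M₂ = 2.23910 × 5088 = 11392.5408 billion.
ΔM = M₂ − M₁ = 11392.5408 − 14130.7877 = -2738.2469 billion.

-2738 billion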